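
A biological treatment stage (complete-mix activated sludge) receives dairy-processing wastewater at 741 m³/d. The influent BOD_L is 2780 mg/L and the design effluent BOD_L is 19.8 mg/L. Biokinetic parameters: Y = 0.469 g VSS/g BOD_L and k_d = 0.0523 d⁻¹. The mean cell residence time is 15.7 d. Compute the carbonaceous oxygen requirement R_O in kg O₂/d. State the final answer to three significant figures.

R_O ≈ 1300 kg O₂/d

Y_obs = Y / (1 + k_d θ_c) = 0.469 / (1 + 0.0523 × 15.7) = 0.469 / 1.821 = 0.2575.
ΔS = 2780 − 19.8 = 2760 mg/L, so the substrate removal rate is 741 × 2760/1000 = 2045 kg BOD_L/d.
P_X = Y_obs·Q·(S₀ − S) = 0.2575 × 2045 = 526.7 kg VSS/d.
R_O = Q·(S₀ − S) − 1.42·P_X = 2045 − 1.42 × 526.7 = 1297 kg O₂/d.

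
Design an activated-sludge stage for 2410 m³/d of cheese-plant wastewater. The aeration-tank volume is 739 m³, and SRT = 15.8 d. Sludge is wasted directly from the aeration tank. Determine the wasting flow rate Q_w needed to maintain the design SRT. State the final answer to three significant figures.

Q_w ≈ 46.8 m³/d

Wasting from the aeration tank: Q_w = V / θ_c = 739.0 / 15.8 = 46.77 m³/d.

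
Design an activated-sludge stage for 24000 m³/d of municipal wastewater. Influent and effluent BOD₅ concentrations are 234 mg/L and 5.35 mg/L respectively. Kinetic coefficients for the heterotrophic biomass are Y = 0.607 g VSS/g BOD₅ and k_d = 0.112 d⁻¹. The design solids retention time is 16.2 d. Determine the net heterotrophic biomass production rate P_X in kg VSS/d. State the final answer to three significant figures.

P_X ≈ 1180 kg VSS/d

Correct the yield for decay: Y_obs = Y/(1 + k_d θ_c) = 0.607 / (1 + 0.112 × 16.2) = 0.607 / 2.814 = 0.2157.
ΔS = 234 − 5.35 = 228.7 mg/L, so the substrate removal rate is 24000 × 228.7/1000 = 5488 kg BOD₅/d.
Net biomass production P_X = Y_obs × Q·(S₀ − S) = 0.2157 × 5488 = 1184 kg VSS/d.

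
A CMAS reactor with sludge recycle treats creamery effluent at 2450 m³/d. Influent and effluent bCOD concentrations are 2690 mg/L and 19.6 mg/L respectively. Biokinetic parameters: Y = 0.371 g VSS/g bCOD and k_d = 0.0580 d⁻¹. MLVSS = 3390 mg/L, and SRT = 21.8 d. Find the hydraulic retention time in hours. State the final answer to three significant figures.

From the SRT design equation V = Y Q (S₀−S) θ_c / [X (1 + k_d θ_c)] = 0.371 × 2450 × (2690 − 19.6) × 21.8 / [3390 × (1 + 0.0580 × 21.8)] = 5.29×10^7 / 7676 = 6893 m³.
τ = V/Q = 6893/2450 = 2.814 d, or 67.53 h.

τ ≈ 67.5 h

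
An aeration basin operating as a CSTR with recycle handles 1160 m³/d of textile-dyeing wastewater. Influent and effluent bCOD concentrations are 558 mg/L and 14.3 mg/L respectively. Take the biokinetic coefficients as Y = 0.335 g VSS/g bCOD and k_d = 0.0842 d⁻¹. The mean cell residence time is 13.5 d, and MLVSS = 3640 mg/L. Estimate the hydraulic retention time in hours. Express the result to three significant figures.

τ ≈ 7.59 h

Rearranging the biomass balance for a CMAS with decay, V = Y·Q·ΔS·θ_c / [X·(1+k_d θ_c)] = 0.335 × 1160 × (558 − 14.3) × 13.5 / [3640 × (1 + 0.0842 × 13.5)] = 2.85×10^6 / 7778 = 366.7 m³.
τ = V/Q = 366.7/1160 = 0.3161 d, or 7.588 h.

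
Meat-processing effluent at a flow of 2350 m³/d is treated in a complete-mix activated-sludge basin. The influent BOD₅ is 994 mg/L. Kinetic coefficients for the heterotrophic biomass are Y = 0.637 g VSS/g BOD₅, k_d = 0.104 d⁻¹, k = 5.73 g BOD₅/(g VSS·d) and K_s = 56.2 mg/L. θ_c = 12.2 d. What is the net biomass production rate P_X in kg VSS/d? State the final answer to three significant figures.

P_X ≈ 654 kg VSS/d

For a completely mixed reactor with recycle the Lawrence–McCarty relation gives S = K_s·(1 + k_d·θ_c) / [θ_c·(Y·k − k_d) − 1] = 56.2 × (1 + 0.104 × 12.2) / [12.2 × (0.637 × 5.73 − 0.104) − 1] = 127.5 / 42.26 = 3.017 mg/L.
Y_obs = Y / (1 + k_d θ_c) = 0.637 / (1 + 0.104 × 12.2) = 0.637 / 2.269 = 0.2808.
Q·(S₀ − S) = 2350 × (994 − 3.02) × 10⁻³ = 2329 kg/d removed.
Biomass produced: P_X = Y_obs·Q·ΔS = 0.2808 × 2329 ≈ 653.8 kg VSS/d.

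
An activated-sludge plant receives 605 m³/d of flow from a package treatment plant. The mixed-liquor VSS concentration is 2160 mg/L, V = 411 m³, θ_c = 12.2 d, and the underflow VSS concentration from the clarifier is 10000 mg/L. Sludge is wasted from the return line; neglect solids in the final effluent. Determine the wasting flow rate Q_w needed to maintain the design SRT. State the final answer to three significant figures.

Q_w ≈ 7.28 m³/d

θ_c = V·X/(Q_w·X_r) when wasting from the recycle, so Q_w = V·X/(θ_c·X_r) = 411.0 × 2160 / (12.2 × 10000) = 7.277 m³/d.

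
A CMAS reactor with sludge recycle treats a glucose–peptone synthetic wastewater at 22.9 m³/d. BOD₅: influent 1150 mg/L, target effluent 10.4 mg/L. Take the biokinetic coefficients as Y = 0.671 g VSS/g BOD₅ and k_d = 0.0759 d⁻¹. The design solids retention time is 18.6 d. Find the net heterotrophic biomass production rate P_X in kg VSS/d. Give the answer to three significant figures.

P_X ≈ 7.26 kg VSS/d

Y_obs = Y / (1 + k_d θ_c) = 0.671 / (1 + 0.0759 × 18.6) = 0.671 / 2.412 = 0.2782.
Mass of BOD₅ removed per day: Q(S₀ − S) = 22.9 × 1140 g/m³ = 26.10 kg/d.
P_X = Y_obs · Q(S₀ − S) = 0.2782 × 26.10 = 7.261 kg VSS/d.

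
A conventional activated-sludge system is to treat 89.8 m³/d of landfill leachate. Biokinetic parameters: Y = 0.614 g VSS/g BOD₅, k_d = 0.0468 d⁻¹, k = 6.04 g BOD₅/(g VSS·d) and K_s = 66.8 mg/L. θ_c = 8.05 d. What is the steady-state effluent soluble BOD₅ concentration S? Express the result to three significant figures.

S ≈ 3.23 mg/L

Effluent substrate depends only on kinetics and SRT: S = K_s(1 + k_d θ_c) / [θ_c(Yk − k_d) − 1] = 66.8 × (1 + 0.0468 × 8.05) / [8.05 × (0.614 × 6.04 − 0.0468) − 1] = 91.97 / 28.48 = 3.229 mg/L.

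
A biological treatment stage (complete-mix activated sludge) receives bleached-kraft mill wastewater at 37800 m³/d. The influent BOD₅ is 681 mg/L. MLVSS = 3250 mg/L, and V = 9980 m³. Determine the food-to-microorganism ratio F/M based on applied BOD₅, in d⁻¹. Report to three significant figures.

F/M = applied load / biomass = Q·S₀/(V·X) = 37800 × 681 / (9980 × 3250) = 0.7936 d⁻¹.

F/M ≈ 0.794 d⁻¹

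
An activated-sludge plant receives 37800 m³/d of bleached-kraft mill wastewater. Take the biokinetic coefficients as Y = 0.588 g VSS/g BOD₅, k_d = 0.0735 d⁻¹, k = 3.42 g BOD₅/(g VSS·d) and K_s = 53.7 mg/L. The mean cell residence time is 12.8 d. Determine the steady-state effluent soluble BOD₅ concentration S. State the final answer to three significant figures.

S ≈ 4.38 mg/L

For a completely mixed reactor with recycle the Lawrence–McCarty relation gives S = K_s·(1 + k_d·θ_c) / [θ_c·(Y·k − k_d) − 1] = 53.7 × (1 + 0.0735 × 12.8) / [12.8 × (0.588 × 3.42 − 0.0735) − 1] = 104.2 / 23.80 = 4.379 mg/L.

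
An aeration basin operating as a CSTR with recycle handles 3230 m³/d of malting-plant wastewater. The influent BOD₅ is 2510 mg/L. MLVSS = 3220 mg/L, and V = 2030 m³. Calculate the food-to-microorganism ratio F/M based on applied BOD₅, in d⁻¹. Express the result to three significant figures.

F/M ≈ 1.24 d⁻¹

F/M = applied load / biomass = Q·S₀/(V·X) = 3230 × 2510 / (2030 × 3220) = 1.240 d⁻¹.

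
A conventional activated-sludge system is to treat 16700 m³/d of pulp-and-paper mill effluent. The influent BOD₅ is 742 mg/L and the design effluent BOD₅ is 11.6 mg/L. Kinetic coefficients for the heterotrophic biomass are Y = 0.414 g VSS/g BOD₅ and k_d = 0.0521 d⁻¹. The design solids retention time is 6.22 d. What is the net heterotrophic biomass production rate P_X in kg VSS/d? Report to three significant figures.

P_X ≈ 3810 kg VSS/d

Correct the yield for decay: Y_obs = Y/(1 + k_d θ_c) = 0.414 / (1 + 0.0521 × 6.22) = 0.414 / 1.324 = 0.3127.
ΔS = 742 − 11.6 = 730.4 mg/L, so the substrate removal rate is 16700 × 730.4/1000 = 12198 kg BOD₅/d.
So the net sludge growth is P_X = 0.3127 × 12198 = 3814 kg VSS/d.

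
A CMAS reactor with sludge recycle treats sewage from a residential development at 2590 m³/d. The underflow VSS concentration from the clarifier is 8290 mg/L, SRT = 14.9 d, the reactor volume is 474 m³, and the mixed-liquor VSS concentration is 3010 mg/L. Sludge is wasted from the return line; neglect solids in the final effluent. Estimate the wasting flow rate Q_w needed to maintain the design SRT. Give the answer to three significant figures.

Q_w ≈ 11.6 m³/d

Q_w = (V·X)/(θ_c X_r) = 474.0 × 3010 / (14.9 × 8290) = 11.55 m³/d.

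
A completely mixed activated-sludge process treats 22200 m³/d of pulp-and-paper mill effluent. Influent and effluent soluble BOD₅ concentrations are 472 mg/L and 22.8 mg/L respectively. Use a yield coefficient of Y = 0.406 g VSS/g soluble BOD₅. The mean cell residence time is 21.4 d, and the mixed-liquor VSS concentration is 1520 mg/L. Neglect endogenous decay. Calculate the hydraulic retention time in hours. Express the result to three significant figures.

Biomass mass balance (decay neglected): V·X = Y·Q·(S₀ − S)·θ_c, so V = 0.406 × 22200 × (472 − 22.8) × 21.4 / 1520 = 57002 m³.
Hydraulic retention time τ = V/Q = 57002 / 22200 = 2.568 d = 61.62 h.

τ ≈ 61.6 h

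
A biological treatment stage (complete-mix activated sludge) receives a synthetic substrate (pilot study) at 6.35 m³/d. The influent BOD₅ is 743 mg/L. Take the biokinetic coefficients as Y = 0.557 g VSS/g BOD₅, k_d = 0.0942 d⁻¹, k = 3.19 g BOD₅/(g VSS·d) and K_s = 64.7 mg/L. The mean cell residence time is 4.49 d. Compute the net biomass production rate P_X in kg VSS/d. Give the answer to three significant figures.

P_X ≈ 1.81 kg VSS/d

From the Monod/SRT balance for a CMAS, S = K_s·(1+k_d θ_c)/[θ_c·(Y k − k_d) − 1] = 64.7 × (1 + 0.0942 × 4.49) / [4.49 × (0.557 × 3.19 − 0.0942) − 1] = 92.07 / 6.555 = 14.05 mg/L.
Y_obs = Y / (1 + k_d θ_c) = 0.557 / (1 + 0.0942 × 4.49) = 0.557 / 1.423 = 0.3914.
Q·(S₀ − S) = 6.35 × (743 − 14.0) × 10⁻³ = 4.629 kg/d removed.
P_X = Y_obs · Q(S₀ − S) = 0.3914 × 4.629 = 1.812 kg VSS/d.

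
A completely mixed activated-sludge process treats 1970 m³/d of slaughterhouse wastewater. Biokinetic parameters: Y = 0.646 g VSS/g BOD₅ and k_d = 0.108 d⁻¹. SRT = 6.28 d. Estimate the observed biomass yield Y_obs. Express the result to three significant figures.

Y_obs = Y / (1 + k_d θ_c) = 0.646 / (1 + 0.108 × 6.28) = 0.646 / 1.678 = 0.3849.

Y_obs ≈ 0.385 g VSS/g BOD₅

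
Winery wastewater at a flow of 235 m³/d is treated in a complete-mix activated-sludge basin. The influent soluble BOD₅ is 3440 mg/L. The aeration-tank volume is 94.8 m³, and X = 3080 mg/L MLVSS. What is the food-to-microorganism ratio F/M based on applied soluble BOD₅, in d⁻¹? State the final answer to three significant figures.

Food-to-microorganism ratio F/M = Q S₀ / (V X) = 235 × 3440 / (94.80 × 3080) = 2.769 d⁻¹.

F/M ≈ 2.77 d⁻¹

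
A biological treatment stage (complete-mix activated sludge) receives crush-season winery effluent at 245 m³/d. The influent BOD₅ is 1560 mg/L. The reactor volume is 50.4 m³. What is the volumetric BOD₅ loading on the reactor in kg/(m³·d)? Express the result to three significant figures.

L_v ≈ 7.58 kg BOD₅/(m³·d)

L_v = Q S₀ / V = 245 × 1560 × 10⁻³ / 50.40 = 7.583 kg/(m³·d).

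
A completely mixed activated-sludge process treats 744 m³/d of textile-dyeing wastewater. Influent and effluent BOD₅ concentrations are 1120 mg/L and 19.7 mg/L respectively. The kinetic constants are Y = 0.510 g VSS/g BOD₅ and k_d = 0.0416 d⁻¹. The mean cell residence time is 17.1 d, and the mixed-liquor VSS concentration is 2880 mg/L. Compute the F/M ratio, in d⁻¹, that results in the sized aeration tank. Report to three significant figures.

F/M ≈ 0.200 d⁻¹

From the SRT design equation V = Y Q (S₀−S) θ_c / [X (1 + k_d θ_c)] = 0.510 × 744 × (1120 − 19.7) × 17.1 / [2880 × (1 + 0.0416 × 17.1)] = 7.14×10^6 / 4929 = 1448 m³.
Food-to-microorganism ratio F/M = Q S₀ / (V X) = 744 × 1120 / (1448 × 2880) = 0.1997 d⁻¹.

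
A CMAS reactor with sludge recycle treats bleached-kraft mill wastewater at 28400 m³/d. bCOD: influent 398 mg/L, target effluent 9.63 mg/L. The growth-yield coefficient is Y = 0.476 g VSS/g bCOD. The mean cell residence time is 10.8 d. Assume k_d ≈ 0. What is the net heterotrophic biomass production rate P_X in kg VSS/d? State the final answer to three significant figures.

P_X ≈ 5250 kg VSS/d

With endogenous decay neglected, the observed yield equals the true yield: Y_obs = Y = 0.476 g VSS/g bCOD.
ΔS = 398 − 9.63 = 388.4 mg/L, so the substrate removal rate is 28400 × 388.4/1000 = 11030 kg bCOD/d.
P_X = Y_obs · Q(S₀ − S) = 0.4760 × 11030 = 5250 kg VSS/d.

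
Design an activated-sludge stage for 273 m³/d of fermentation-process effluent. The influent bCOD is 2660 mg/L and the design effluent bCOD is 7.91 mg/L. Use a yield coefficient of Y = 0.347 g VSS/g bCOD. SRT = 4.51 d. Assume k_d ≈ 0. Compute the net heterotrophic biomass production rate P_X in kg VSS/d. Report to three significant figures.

P_X ≈ 251 kg VSS/d

No decay correction is needed, so Y_obs = Y = 0.347.
Q·(S₀ − S) = 273 × (2660 − 7.91) × 10⁻³ = 724.0 kg/d removed.
P_X = Y_obs · Q(S₀ − S) = 0.3470 × 724.0 = 251.2 kg VSS/d.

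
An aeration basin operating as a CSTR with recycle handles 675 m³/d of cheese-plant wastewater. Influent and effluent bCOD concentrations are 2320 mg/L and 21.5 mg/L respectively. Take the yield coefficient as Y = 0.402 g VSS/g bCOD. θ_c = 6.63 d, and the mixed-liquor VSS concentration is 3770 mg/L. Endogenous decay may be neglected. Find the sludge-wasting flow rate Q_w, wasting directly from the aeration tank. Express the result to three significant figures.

Biomass mass balance (decay neglected): V·X = Y·Q·(S₀ − S)·θ_c, so V = 0.402 × 675 × (2320 − 21.5) × 6.63 / 3770 = 1097 m³.
Wasting from the aeration tank: Q_w = V / θ_c = 1097 / 6.63 = 165.4 m³/d.

Q_w ≈ 165 m³/d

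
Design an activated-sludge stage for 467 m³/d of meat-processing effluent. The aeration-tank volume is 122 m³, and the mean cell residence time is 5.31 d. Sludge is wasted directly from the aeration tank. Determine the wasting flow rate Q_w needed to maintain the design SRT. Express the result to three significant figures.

Q_w ≈ 23.0 m³/d

With mixed-liquor wasting, θ_c = V/Q_w, so Q_w = V/θ_c = 122.0/5.31 = 22.98 m³/d.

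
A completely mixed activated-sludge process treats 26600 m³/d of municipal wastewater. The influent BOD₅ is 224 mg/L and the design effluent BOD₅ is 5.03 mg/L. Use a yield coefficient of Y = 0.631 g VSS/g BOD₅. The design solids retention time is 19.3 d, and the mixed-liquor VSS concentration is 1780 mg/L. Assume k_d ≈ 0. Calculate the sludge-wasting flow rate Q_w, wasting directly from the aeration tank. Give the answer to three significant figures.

V·X = Y·Q·ΔS·θ_c gives V = 0.631 × 26600 × (224 − 5.03) × 19.3 / 1780 = 39850 m³.
Wasting from the aeration tank: Q_w = V / θ_c = 39850 / 19.3 = 2065 m³/d.

Q_w ≈ 2060 m³/d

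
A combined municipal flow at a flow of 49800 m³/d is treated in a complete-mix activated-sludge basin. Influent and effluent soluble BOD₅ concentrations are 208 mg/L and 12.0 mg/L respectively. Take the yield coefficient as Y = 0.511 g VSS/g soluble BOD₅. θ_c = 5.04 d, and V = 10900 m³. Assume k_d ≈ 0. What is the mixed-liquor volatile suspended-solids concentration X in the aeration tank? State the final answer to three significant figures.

Without decay, X = Y Q (S₀−S) θ_c / V = 0.511 × 49800 × (208 − 12.0) × 5.04 / 10900 = 2306 mg/L.

X ≈ 2310 mg/L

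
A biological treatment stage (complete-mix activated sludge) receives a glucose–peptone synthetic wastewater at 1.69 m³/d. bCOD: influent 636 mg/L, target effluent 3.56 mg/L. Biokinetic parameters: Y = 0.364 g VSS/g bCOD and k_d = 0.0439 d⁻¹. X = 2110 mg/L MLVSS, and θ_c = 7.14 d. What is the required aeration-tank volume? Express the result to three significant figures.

Steady-state biomass mass balance: V·X·(1 + k_d·θ_c) = Y·Q·(S₀ − S)·θ_c, so V = 0.364 × 1.69 × (636 − 3.56) × 7.14 / [2110 × (1 + 0.0439 × 7.14)] = 2.78×10^3 / 2771 = 1.002 m³.

V ≈ 1.00 m³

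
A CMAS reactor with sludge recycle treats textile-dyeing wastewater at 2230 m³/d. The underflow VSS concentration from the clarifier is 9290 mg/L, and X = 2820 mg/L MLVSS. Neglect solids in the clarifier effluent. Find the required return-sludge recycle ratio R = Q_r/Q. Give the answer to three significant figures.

R ≈ 0.436

Solids balance on the clarifier gives (1+R)X = R·X_r, so R = X/(X_r − X) = 2820 / (9290 − 2820) = 0.4359.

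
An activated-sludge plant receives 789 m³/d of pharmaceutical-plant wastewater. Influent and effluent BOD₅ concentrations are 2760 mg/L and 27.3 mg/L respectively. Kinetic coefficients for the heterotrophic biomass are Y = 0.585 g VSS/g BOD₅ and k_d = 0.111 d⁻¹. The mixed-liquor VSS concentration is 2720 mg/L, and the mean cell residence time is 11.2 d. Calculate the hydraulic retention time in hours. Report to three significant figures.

From the SRT design equation V = Y Q (S₀−S) θ_c / [X (1 + k_d θ_c)] = 0.585 × 789 × (2760 − 27.3) × 11.2 / [2720 × (1 + 0.111 × 11.2)] = 1.41×10^7 / 6102 = 2315 m³.
τ = V/Q = 2315/789 = 2.934 d, or 70.43 h.

τ ≈ 70.4 h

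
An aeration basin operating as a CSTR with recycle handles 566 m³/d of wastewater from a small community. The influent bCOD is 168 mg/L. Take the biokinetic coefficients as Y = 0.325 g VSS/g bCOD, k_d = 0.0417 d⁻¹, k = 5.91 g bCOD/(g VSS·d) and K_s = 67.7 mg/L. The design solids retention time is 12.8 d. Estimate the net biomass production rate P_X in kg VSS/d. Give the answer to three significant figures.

For a completely mixed reactor with recycle the Lawrence–McCarty relation gives S = K_s·(1 + k_d·θ_c) / [θ_c·(Y·k − k_d) − 1] = 67.7 × (1 + 0.0417 × 12.8) / [12.8 × (0.325 × 5.91 − 0.0417) − 1] = 103.8 / 23.05 = 4.504 mg/L.
Observed yield with endogenous decay: Y_obs = Y / (1 + k_d·θ_c) = 0.325 / (1 + 0.0417 × 12.8) = 0.325 / 1.534 = 0.2119 g VSS/g bCOD.
Mass of bCOD removed per day: Q(S₀ − S) = 566 × 163.5 g/m³ = 92.54 kg/d.
So the net sludge growth is P_X = 0.2119 × 92.54 = 19.61 kg VSS/d.

P_X ≈ 19.6 kg VSS/d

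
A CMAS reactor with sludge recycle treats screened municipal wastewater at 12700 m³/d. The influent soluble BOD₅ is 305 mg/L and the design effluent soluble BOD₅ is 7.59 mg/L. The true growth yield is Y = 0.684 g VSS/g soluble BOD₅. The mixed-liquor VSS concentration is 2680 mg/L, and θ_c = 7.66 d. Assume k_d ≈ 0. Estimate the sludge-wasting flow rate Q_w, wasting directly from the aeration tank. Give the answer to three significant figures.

Q_w ≈ 964 m³/d

Biomass mass balance (decay neglected): V·X = Y·Q·(S₀ − S)·θ_c, so V = 0.684 × 12700 × (305 − 7.59) × 7.66 / 2680 = 7384 m³.
Wasting from the aeration tank: Q_w = V / θ_c = 7384 / 7.66 = 964.0 m³/d.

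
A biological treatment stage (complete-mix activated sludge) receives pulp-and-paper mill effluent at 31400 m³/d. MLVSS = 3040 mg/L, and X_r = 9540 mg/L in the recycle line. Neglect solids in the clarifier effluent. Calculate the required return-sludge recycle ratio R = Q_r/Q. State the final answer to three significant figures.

R ≈ 0.468

R = Q_r/Q = X/(X_r − X) = 3040 / (9540 − 3040) = 0.4677.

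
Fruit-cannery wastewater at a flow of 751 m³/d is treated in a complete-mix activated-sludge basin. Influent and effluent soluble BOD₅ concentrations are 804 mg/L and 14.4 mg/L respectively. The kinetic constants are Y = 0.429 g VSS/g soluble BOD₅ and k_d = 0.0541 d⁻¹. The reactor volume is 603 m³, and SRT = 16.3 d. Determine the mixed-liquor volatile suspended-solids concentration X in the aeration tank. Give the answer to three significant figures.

Solving the biomass balance for X: X = Y Q (S₀−S) θ_c / [V (1+k_d θ_c)] = 0.429 × 751 × (804 − 14.4) × 16.3 / [603 × (1 + 0.0541 × 16.3)] = 3654 mg/L.

X ≈ 3650 mg/L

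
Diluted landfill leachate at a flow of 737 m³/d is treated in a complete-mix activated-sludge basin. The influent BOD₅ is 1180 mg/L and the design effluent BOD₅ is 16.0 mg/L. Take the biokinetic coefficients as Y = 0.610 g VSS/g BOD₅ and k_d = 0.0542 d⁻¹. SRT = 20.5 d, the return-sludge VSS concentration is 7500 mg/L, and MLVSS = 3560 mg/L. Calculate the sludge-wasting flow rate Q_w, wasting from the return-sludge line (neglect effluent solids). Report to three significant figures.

Steady-state biomass mass balance: V·X·(1 + k_d·θ_c) = Y·Q·(S₀ − S)·θ_c, so V = 0.610 × 737 × (1180 − 16.0) × 20.5 / [3560 × (1 + 0.0542 × 20.5)] = 1.07×10^7 / 7516 = 1427 m³.
θ_c = V·X/(Q_w·X_r) when wasting from the recycle, so Q_w = V·X/(θ_c·X_r) = 1427 × 3560 / (20.5 × 7500) = 33.05 m³/d.

Q_w ≈ 33.1 m³/d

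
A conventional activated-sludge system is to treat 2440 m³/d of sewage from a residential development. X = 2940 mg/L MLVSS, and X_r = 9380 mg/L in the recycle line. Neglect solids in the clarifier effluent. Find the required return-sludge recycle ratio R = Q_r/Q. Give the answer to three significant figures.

R = Q_r/Q = X/(X_r − X) = 2940 / (9380 − 2940) = 0.4565.

R ≈ 0.457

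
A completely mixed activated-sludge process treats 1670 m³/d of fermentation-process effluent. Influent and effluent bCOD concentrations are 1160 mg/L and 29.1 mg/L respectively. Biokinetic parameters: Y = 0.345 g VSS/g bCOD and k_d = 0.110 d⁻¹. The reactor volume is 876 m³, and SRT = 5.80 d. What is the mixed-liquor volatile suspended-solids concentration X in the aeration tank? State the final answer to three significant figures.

X = Y·Q·ΔS·θ_c / [V·(1 + k_d θ_c)] = 0.345 × 1670 × (1160 − 29.1) × 5.80 / [876 × (1 + 0.110 × 5.80)] = 2634 mg/L.

X ≈ 2630 mg/L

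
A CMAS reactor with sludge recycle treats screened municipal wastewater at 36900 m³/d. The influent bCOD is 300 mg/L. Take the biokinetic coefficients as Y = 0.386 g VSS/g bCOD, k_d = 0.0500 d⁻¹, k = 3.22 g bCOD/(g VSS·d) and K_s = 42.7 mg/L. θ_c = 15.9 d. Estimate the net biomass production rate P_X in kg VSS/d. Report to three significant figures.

P_X ≈ 2350 kg VSS/d

Effluent substrate depends only on kinetics and SRT: S = K_s(1 + k_d θ_c) / [θ_c(Yk − k_d) − 1] = 42.7 × (1 + 0.0500 × 15.9) / [15.9 × (0.386 × 3.22 − 0.0500) − 1] = 76.65 / 17.97 = 4.266 mg/L.
Y_obs = Y / (1 + k_d θ_c) = 0.386 / (1 + 0.0500 × 15.9) = 0.386 / 1.795 = 0.2150.
ΔS = 300 − 4.27 = 295.7 mg/L, so the substrate removal rate is 36900 × 295.7/1000 = 10912 kg bCOD/d.
So the net sludge growth is P_X = 0.2150 × 10912 = 2347 kg VSS/d.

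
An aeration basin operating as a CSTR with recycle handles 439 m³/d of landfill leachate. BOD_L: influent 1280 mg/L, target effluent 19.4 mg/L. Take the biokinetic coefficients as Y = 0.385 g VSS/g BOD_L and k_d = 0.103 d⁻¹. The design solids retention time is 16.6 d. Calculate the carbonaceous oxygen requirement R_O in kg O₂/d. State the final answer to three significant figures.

R_O ≈ 442 kg O₂/d

The observed yield is Y_obs = Y/(1 + k_d·θ_c) = 0.385 / (1 + 0.103 × 16.6) = 0.385 / 2.710 = 0.1421 g VSS per g BOD_L removed.
Q·(S₀ − S) = 439 × (1280 − 19.4) × 10⁻³ = 553.4 kg/d removed.
Net sludge production P_X = 0.1421 × 553.4 = 78.63 kg VSS/d.
R_O = Q·ΔS − 1.42 P_X = 553.4 − 111.6 = 441.8 kg O₂/d.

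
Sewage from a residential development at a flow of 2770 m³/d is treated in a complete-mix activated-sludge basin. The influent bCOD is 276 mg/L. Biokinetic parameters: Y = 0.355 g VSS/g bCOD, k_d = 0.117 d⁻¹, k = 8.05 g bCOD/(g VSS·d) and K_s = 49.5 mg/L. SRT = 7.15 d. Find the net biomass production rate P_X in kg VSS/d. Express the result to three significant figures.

Effluent substrate depends only on kinetics and SRT: S = K_s(1 + k_d θ_c) / [θ_c(Yk − k_d) − 1] = 49.5 × (1 + 0.117 × 7.15) / [7.15 × (0.355 × 8.05 − 0.117) − 1] = 90.91 / 18.60 = 4.889 mg/L.
The observed yield is Y_obs = Y/(1 + k_d·θ_c) = 0.355 / (1 + 0.117 × 7.15) = 0.355 / 1.837 = 0.1933 g VSS per g bCOD removed.
Q·(S₀ − S) = 2770 × (276 − 4.89) × 10⁻³ = 751.0 kg/d removed.
Biomass produced: P_X = Y_obs·Q·ΔS = 0.1933 × 751.0 ≈ 145.2 kg VSS/d.

P_X ≈ 145 kg VSS/d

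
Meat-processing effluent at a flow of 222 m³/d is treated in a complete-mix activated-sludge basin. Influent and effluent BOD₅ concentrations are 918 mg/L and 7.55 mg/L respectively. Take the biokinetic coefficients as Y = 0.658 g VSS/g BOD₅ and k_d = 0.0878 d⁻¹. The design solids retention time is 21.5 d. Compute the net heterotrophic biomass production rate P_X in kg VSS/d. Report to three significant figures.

P_X ≈ 46.1 kg VSS/d

Y_obs = Y / (1 + k_d θ_c) = 0.658 / (1 + 0.0878 × 21.5) = 0.658 / 2.888 = 0.2279.
Substrate removed = Q·(S₀ − S) = 222 m³/d × (918 − 7.55) g/m³ = 2.02×10^5 g/d = 202.1 kg/d.
Net biomass production P_X = Y_obs × Q·(S₀ − S) = 0.2279 × 202.1 = 46.06 kg VSS/d.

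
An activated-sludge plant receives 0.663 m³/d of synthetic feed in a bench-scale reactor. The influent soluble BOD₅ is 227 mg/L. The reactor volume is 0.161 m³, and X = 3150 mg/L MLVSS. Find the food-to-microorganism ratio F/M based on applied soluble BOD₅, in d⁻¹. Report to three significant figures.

F/M ≈ 0.297 d⁻¹

F/M = Q·S₀ / (V·X) = 0.663 × 227 / (0.1610 × 3150) = 0.2968 g soluble BOD₅·(g VSS·d)⁻¹.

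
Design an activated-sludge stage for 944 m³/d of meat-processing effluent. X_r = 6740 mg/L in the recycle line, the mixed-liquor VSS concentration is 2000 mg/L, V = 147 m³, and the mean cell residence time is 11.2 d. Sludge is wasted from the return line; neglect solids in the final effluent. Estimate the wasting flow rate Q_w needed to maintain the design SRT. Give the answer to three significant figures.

Q_w ≈ 3.89 m³/d

Wasting from the return line (neglecting effluent solids): Q_w = V·X / (θ_c·X_r) = 147.0 × 2000 / (11.2 × 6740) = 3.895 m³/d.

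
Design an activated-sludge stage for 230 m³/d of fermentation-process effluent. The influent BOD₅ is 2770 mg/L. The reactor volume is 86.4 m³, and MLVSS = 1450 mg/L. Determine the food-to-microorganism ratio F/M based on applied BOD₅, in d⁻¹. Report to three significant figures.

F/M = applied load / biomass = Q·S₀/(V·X) = 230 × 2770 / (86.40 × 1450) = 5.085 d⁻¹.

F/M ≈ 5.09 d⁻¹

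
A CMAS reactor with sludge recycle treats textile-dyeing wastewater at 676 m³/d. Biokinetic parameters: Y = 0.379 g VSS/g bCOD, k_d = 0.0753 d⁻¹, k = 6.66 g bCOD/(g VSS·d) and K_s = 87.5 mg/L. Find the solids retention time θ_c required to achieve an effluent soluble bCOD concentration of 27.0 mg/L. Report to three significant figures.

From 1/θ_c = Y·k·S/(K_s + S) − k_d: Y·k·S/(K_s+S) = 0.379 × 6.66 × 27.0 / (87.5 + 27.0) = 0.5952 d⁻¹.
θ_c = 1/(μ − k_d) = 1/(0.5952 − 0.0753) = 1/0.5199 = 1.923 d.

θ_c ≈ 1.92 d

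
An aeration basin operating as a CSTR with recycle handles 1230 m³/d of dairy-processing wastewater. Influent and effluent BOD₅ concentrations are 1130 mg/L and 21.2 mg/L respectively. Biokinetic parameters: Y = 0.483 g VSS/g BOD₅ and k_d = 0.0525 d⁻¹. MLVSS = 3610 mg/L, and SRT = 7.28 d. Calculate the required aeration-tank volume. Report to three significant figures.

From the SRT design equation V = Y Q (S₀−S) θ_c / [X (1 + k_d θ_c)] = 0.483 × 1230 × (1130 − 21.2) × 7.28 / [3610 × (1 + 0.0525 × 7.28)] = 4.8×10^6 / 4990 = 961.1 m³.

V ≈ 961 m³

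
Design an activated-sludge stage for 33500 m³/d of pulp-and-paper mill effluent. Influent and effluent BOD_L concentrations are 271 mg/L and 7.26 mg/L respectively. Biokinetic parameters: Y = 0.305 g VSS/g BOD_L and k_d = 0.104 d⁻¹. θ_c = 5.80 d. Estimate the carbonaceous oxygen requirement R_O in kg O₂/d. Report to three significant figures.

R_O ≈ 6450 kg O₂/d

Correct the yield for decay: Y_obs = Y/(1 + k_d θ_c) = 0.305 / (1 + 0.104 × 5.80) = 0.305 / 1.603 = 0.1902.
Q·(S₀ − S) = 33500 × (271 − 7.26) × 10⁻³ = 8835 kg/d removed.
Biomass synthesised: P_X = Y_obs × 8835 = 1681 kg VSS/d.
Carbonaceous O₂ demand = substrate oxidised − cell-mass equivalent = 8835 − 1.42 × 1681 = 6448 kg O₂/d.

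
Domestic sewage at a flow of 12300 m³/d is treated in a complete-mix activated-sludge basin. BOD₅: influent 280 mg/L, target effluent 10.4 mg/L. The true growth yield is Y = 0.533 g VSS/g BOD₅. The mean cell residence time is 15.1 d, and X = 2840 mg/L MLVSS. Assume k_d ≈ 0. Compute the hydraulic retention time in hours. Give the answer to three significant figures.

Biomass mass balance (decay neglected): V·X = Y·Q·(S₀ − S)·θ_c, so V = 0.533 × 12300 × (280 − 10.4) × 15.1 / 2840 = 9397 m³.
Hydraulic retention time τ = V/Q = 9397 / 12300 = 0.7640 d = 18.34 h.

τ ≈ 18.3 h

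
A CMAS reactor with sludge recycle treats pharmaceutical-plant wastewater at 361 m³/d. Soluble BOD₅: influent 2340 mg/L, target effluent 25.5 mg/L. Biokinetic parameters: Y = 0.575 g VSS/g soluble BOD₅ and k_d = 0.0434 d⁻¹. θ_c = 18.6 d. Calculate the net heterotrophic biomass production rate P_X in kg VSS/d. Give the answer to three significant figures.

P_X ≈ 266 kg VSS/d

Y_obs = Y / (1 + k_d θ_c) = 0.575 / (1 + 0.0434 × 18.6) = 0.575 / 1.807 = 0.3182.
Substrate removed = Q·(S₀ − S) = 361 m³/d × (2340 − 25.5) g/m³ = 8.36×10^5 g/d = 835.5 kg/d.
Net biomass production P_X = Y_obs × Q·(S₀ − S) = 0.3182 × 835.5 = 265.8 kg VSS/d.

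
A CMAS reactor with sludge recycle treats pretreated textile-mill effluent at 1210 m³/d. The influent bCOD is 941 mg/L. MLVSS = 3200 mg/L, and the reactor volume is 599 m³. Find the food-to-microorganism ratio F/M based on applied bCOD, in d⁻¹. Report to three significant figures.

Food-to-microorganism ratio F/M = Q S₀ / (V X) = 1210 × 941 / (599.0 × 3200) = 0.5940 d⁻¹.

F/M ≈ 0.594 d⁻¹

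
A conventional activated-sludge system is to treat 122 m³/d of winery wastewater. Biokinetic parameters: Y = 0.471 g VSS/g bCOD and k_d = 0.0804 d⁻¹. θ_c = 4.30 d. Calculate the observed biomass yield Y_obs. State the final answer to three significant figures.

Y_obs ≈ 0.350 g VSS/g bCOD

Correct the yield for decay: Y_obs = Y/(1 + k_d θ_c) = 0.471 / (1 + 0.0804 × 4.30) = 0.471 / 1.346 = 0.3500.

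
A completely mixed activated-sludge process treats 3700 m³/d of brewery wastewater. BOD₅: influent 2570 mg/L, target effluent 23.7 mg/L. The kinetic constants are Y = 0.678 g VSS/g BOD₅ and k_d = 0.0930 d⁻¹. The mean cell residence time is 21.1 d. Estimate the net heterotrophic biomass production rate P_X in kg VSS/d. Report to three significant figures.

P_X ≈ 2160 kg VSS/d

Correct the yield for decay: Y_obs = Y/(1 + k_d θ_c) = 0.678 / (1 + 0.0930 × 21.1) = 0.678 / 2.962 = 0.2289.
Mass of BOD₅ removed per day: Q(S₀ − S) = 3700 × 2546 g/m³ = 9421 kg/d.
Biomass produced: P_X = Y_obs·Q·ΔS = 0.2289 × 9421 ≈ 2156 kg VSS/d.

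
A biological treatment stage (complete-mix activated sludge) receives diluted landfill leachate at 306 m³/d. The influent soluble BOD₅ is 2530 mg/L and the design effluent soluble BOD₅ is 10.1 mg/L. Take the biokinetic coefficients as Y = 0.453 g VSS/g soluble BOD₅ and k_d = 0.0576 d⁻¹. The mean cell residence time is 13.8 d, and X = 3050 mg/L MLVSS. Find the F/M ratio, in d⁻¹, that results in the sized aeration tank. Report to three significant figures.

F/M ≈ 0.288 d⁻¹

Steady-state biomass mass balance: V·X·(1 + k_d·θ_c) = Y·Q·(S₀ − S)·θ_c, so V = 0.453 × 306 × (2530 − 10.1) × 13.8 / [3050 × (1 + 0.0576 × 13.8)] = 4.82×10^6 / 5474 = 880.5 m³.
Food-to-microorganism ratio F/M = Q S₀ / (V X) = 306 × 2530 / (880.5 × 3050) = 0.2883 d⁻¹.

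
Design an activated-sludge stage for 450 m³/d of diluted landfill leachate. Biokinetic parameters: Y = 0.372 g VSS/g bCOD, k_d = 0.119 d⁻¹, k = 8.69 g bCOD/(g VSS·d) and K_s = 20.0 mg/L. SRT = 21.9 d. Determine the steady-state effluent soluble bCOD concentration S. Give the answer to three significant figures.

From the Monod/SRT balance for a CMAS, S = K_s·(1+k_d θ_c)/[θ_c·(Y k − k_d) − 1] = 20.0 × (1 + 0.119 × 21.9) / [21.9 × (0.372 × 8.69 − 0.119) − 1] = 72.12 / 67.19 = 1.073 mg/L.

S ≈ 1.07 mg/L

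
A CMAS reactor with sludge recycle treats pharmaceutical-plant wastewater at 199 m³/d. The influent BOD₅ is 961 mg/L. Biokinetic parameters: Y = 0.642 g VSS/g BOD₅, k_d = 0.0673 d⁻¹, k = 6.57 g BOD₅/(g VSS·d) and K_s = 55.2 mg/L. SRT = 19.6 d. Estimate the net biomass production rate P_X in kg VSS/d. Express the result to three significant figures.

For a completely mixed reactor with recycle the Lawrence–McCarty relation gives S = K_s·(1 + k_d·θ_c) / [θ_c·(Y·k − k_d) − 1] = 55.2 × (1 + 0.0673 × 19.6) / [19.6 × (0.642 × 6.57 − 0.0673) − 1] = 128.0 / 80.35 = 1.593 mg/L.
The observed yield is Y_obs = Y/(1 + k_d·θ_c) = 0.642 / (1 + 0.0673 × 19.6) = 0.642 / 2.319 = 0.2768 g VSS per g BOD₅ removed.
Substrate removed = Q·(S₀ − S) = 199 m³/d × (961 − 1.59) g/m³ = 1.91×10^5 g/d = 190.9 kg/d.
So the net sludge growth is P_X = 0.2768 × 190.9 = 52.85 kg VSS/d.

P_X ≈ 52.9 kg VSS/d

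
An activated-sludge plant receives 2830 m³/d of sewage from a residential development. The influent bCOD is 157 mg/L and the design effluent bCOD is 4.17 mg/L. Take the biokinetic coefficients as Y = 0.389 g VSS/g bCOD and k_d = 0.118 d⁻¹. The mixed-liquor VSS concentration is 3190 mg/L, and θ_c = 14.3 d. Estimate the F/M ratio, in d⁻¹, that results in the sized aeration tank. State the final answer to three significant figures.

Steady-state biomass mass balance: V·X·(1 + k_d·θ_c) = Y·Q·(S₀ − S)·θ_c, so V = 0.389 × 2830 × (157 − 4.17) × 14.3 / [3190 × (1 + 0.118 × 14.3)] = 2.41×10^6 / 8573 = 280.6 m³.
F/M = Q·S₀ / (V·X) = 2830 × 157 / (280.6 × 3190) = 0.4963 g bCOD·(g VSS·d)⁻¹.

F/M ≈ 0.496 d⁻¹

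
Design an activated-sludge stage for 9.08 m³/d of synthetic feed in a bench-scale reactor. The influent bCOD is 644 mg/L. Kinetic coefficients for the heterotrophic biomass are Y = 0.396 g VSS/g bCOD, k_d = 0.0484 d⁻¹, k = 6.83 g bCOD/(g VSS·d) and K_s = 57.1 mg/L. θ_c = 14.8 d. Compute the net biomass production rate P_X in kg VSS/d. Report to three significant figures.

P_X ≈ 1.34 kg VSS/d

For a completely mixed reactor with recycle the Lawrence–McCarty relation gives S = K_s·(1 + k_d·θ_c) / [θ_c·(Y·k − k_d) − 1] = 57.1 × (1 + 0.0484 × 14.8) / [14.8 × (0.396 × 6.83 − 0.0484) − 1] = 98.00 / 38.31 = 2.558 mg/L.
Correct the yield for decay: Y_obs = Y/(1 + k_d θ_c) = 0.396 / (1 + 0.0484 × 14.8) = 0.396 / 1.716 = 0.2307.
Substrate removed = Q·(S₀ − S) = 9.08 m³/d × (644 − 2.56) g/m³ = 5.82×10^3 g/d = 5.824 kg/d.
Biomass produced: P_X = Y_obs·Q·ΔS = 0.2307 × 5.824 ≈ 1.344 kg VSS/d.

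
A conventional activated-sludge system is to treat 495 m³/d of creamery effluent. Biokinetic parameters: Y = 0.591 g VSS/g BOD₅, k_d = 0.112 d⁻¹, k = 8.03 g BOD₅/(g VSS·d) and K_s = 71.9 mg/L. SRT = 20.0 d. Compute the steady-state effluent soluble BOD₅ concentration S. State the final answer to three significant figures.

Effluent substrate depends only on kinetics and SRT: S = K_s(1 + k_d θ_c) / [θ_c(Yk − k_d) − 1] = 71.9 × (1 + 0.112 × 20.0) / [20.0 × (0.591 × 8.03 − 0.112) − 1] = 233.0 / 91.67 = 2.541 mg/L.

S ≈ 2.54 mg/L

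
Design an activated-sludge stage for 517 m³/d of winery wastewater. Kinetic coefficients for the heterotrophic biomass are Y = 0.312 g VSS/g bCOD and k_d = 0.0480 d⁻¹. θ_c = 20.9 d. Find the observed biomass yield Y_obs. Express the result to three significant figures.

The observed yield is Y_obs = Y/(1 + k_d·θ_c) = 0.312 / (1 + 0.0480 × 20.9) = 0.312 / 2.003 = 0.1558 g VSS per g bCOD removed.

Y_obs ≈ 0.156 g VSS/g bCOD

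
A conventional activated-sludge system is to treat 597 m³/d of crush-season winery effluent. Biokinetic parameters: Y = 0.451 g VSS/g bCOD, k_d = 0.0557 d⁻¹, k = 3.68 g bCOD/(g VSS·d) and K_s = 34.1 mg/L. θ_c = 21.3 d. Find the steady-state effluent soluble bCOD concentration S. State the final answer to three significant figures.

From the Monod/SRT balance for a CMAS, S = K_s·(1+k_d θ_c)/[θ_c·(Y k − k_d) − 1] = 34.1 × (1 + 0.0557 × 21.3) / [21.3 × (0.451 × 3.68 − 0.0557) − 1] = 74.56 / 33.16 = 2.248 mg/L.

S ≈ 2.25 mg/L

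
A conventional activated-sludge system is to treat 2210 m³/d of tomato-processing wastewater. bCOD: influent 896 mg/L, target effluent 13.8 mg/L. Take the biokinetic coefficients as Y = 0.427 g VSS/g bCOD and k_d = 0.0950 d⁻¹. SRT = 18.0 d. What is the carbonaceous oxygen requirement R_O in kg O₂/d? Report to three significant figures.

R_O ≈ 1510 kg O₂/d

Correct the yield for decay: Y_obs = Y/(1 + k_d θ_c) = 0.427 / (1 + 0.0950 × 18.0) = 0.427 / 2.710 = 0.1576.
ΔS = 896 − 13.8 = 882.2 mg/L, so the substrate removal rate is 2210 × 882.2/1000 = 1950 kg bCOD/d.
P_X = Y_obs·Q·(S₀ − S) = 0.1576 × 1950 = 307.2 kg VSS/d.
Carbonaceous O₂ demand = substrate oxidised − cell-mass equivalent = 1950 − 1.42 × 307.2 = 1513 kg O₂/d.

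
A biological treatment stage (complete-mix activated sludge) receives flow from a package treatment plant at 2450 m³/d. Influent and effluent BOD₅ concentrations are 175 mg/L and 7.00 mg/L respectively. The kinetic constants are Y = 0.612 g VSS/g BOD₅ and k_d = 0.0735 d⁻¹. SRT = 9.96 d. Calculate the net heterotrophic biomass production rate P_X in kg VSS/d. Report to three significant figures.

Y_obs = Y / (1 + k_d θ_c) = 0.612 / (1 + 0.0735 × 9.96) = 0.612 / 1.732 = 0.3533.
Substrate removed = Q·(S₀ − S) = 2450 m³/d × (175 − 7.00) g/m³ = 4.12×10^5 g/d = 411.6 kg/d.
So the net sludge growth is P_X = 0.3533 × 411.6 = 145.4 kg VSS/d.

P_X ≈ 145 kg VSS/d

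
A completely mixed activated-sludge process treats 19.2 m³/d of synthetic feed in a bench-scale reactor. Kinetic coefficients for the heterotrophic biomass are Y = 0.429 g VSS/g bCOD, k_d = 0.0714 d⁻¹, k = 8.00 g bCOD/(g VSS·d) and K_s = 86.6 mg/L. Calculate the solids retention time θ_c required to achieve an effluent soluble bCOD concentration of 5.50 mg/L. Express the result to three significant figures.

Specific growth rate at S = 5.50 mg/L: μ = YkS/(K_s+S) = 0.429·8.00·5.50/(86.6+5.50) = 0.2050 d⁻¹.
1/θ_c = 0.2050 − 0.0714 = 0.1336 d⁻¹, so θ_c = 7.488 d.

θ_c ≈ 7.49 d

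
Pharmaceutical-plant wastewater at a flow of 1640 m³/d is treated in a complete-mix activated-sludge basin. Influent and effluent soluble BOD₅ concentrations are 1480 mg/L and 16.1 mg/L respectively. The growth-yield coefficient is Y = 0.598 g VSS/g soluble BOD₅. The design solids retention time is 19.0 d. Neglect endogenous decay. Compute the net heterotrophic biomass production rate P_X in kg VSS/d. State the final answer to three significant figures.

No decay correction is needed, so Y_obs = Y = 0.598.
Substrate removed = Q·(S₀ − S) = 1640 m³/d × (1480 − 16.1) g/m³ = 2.4×10^6 g/d = 2401 kg/d.
Biomass produced: P_X = Y_obs·Q·ΔS = 0.5980 × 2401 ≈ 1436 kg VSS/d.

P_X ≈ 1440 kg VSS/d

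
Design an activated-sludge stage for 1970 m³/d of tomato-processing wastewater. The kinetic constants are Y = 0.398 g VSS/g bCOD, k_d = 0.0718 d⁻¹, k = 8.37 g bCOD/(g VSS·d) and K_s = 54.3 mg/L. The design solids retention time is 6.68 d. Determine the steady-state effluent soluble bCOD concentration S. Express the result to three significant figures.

Effluent substrate depends only on kinetics and SRT: S = K_s(1 + k_d θ_c) / [θ_c(Yk − k_d) − 1] = 54.3 × (1 + 0.0718 × 6.68) / [6.68 × (0.398 × 8.37 − 0.0718) − 1] = 80.34 / 20.77 = 3.868 mg/L.

S ≈ 3.87 mg/L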